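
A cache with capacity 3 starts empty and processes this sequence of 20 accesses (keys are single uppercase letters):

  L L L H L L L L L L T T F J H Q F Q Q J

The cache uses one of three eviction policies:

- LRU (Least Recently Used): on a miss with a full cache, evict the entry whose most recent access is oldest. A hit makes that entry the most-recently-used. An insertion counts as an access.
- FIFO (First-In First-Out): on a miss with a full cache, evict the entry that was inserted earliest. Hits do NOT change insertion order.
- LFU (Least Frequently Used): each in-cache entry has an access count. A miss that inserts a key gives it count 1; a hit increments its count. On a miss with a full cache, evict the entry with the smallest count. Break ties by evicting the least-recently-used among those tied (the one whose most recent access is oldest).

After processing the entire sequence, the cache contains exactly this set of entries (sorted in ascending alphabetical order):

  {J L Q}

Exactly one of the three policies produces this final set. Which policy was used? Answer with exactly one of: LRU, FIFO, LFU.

Simulating under each policy and comparing final sets:
  LRU: final set = {F J Q} -> differs
  FIFO: final set = {F J Q} -> differs
  LFU: final set = {J L Q} -> MATCHES target
Only LFU produces the target set.

Answer: LFU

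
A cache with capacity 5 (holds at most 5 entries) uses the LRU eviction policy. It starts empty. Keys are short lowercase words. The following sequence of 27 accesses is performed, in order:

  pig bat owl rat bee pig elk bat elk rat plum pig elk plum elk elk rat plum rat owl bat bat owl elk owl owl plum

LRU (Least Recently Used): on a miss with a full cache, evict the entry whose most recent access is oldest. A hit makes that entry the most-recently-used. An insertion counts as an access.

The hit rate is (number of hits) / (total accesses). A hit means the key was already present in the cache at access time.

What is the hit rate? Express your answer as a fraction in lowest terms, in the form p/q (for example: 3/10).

LRU simulation (capacity=5):
  1. access pig: MISS. Cache (LRU->MRU): [pig]
  2. access bat: MISS. Cache (LRU->MRU): [pig bat]
  3. access owl: MISS. Cache (LRU->MRU): [pig bat owl]
  4. access rat: MISS. Cache (LRU->MRU): [pig bat owl rat]
  5. access bee: MISS. Cache (LRU->MRU): [pig bat owl rat bee]
  6. access pig: HIT. Cache (LRU->MRU): [bat owl rat bee pig]
  7. access elk: MISS, evict bat. Cache (LRU->MRU): [owl rat bee pig elk]
  8. access bat: MISS, evict owl. Cache (LRU->MRU): [rat bee pig elk bat]
  9. access elk: HIT. Cache (LRU->MRU): [rat bee pig bat elk]
  10. access rat: HIT. Cache (LRU->MRU): [bee pig bat elk rat]
  11. access plum: MISS, evict bee. Cache (LRU->MRU): [pig bat elk rat plum]
  12. access pig: HIT. Cache (LRU->MRU): [bat elk rat plum pig]
  13. access elk: HIT. Cache (LRU->MRU): [bat rat plum pig elk]
  14. access plum: HIT. Cache (LRU->MRU): [bat rat pig elk plum]
  15. access elk: HIT. Cache (LRU->MRU): [bat rat pig plum elk]
  16. access elk: HIT. Cache (LRU->MRU): [bat rat pig plum elk]
  17. access rat: HIT. Cache (LRU->MRU): [bat pig plum elk rat]
  18. access plum: HIT. Cache (LRU->MRU): [bat pig elk rat plum]
  19. access rat: HIT. Cache (LRU->MRU): [bat pig elk plum rat]
  20. access owl: MISS, evict bat. Cache (LRU->MRU): [pig elk plum rat owl]
  21. access bat: MISS, evict pig. Cache (LRU->MRU): [elk plum rat owl bat]
  22. access bat: HIT. Cache (LRU->MRU): [elk plum rat owl bat]
  23. access owl: HIT. Cache (LRU->MRU): [elk plum rat bat owl]
  24. access elk: HIT. Cache (LRU->MRU): [plum rat bat owl elk]
  25. access owl: HIT. Cache (LRU->MRU): [plum rat bat elk owl]
  26. access owl: HIT. Cache (LRU->MRU): [plum rat bat elk owl]
  27. access plum: HIT. Cache (LRU->MRU): [rat bat elk owl plum]
Total: 17 hits, 10 misses, 5 evictions

Hit rate = 17/27

Answer: 17/27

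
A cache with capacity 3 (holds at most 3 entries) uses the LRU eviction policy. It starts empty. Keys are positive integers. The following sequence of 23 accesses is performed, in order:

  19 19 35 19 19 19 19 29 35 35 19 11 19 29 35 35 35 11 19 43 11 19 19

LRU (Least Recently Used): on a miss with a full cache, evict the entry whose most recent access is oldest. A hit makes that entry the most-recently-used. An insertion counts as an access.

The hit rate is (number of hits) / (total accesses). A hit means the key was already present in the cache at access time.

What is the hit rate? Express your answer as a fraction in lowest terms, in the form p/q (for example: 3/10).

Answer: 14/23

Derivation:
LRU simulation (capacity=3):
  1. access 19: MISS. Cache (LRU->MRU): [19]
  2. access 19: HIT. Cache (LRU->MRU): [19]
  3. access 35: MISS. Cache (LRU->MRU): [19 35]
  4. access 19: HIT. Cache (LRU->MRU): [35 19]
  5. access 19: HIT. Cache (LRU->MRU): [35 19]
  6. access 19: HIT. Cache (LRU->MRU): [35 19]
  7. access 19: HIT. Cache (LRU->MRU): [35 19]
  8. access 29: MISS. Cache (LRU->MRU): [35 19 29]
  9. access 35: HIT. Cache (LRU->MRU): [19 29 35]
  10. access 35: HIT. Cache (LRU->MRU): [19 29 35]
  11. access 19: HIT. Cache (LRU->MRU): [29 35 19]
  12. access 11: MISS, evict 29. Cache (LRU->MRU): [35 19 11]
  13. access 19: HIT. Cache (LRU->MRU): [35 11 19]
  14. access 29: MISS, evict 35. Cache (LRU->MRU): [11 19 29]
  15. access 35: MISS, evict 11. Cache (LRU->MRU): [19 29 35]
  16. access 35: HIT. Cache (LRU->MRU): [19 29 35]
  17. access 35: HIT. Cache (LRU->MRU): [19 29 35]
  18. access 11: MISS, evict 19. Cache (LRU->MRU): [29 35 11]
  19. access 19: MISS, evict 29. Cache (LRU->MRU): [35 11 19]
  20. access 43: MISS, evict 35. Cache (LRU->MRU): [11 19 43]
  21. access 11: HIT. Cache (LRU->MRU): [19 43 11]
  22. access 19: HIT. Cache (LRU->MRU): [43 11 19]
  23. access 19: HIT. Cache (LRU->MRU): [43 11 19]
Total: 14 hits, 9 misses, 6 evictions

Hit rate = 14/23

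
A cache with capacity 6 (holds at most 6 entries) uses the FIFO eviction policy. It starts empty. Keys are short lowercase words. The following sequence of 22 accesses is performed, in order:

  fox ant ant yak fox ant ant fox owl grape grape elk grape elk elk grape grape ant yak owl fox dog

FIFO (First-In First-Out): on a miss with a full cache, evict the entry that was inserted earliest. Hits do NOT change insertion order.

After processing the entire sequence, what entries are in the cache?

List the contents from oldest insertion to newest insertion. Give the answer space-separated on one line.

FIFO simulation (capacity=6):
  1. access fox: MISS. Cache (old->new): [fox]
  2. access ant: MISS. Cache (old->new): [fox ant]
  3. access ant: HIT. Cache (old->new): [fox ant]
  4. access yak: MISS. Cache (old->new): [fox ant yak]
  5. access fox: HIT. Cache (old->new): [fox ant yak]
  6. access ant: HIT. Cache (old->new): [fox ant yak]
  7. access ant: HIT. Cache (old->new): [fox ant yak]
  8. access fox: HIT. Cache (old->new): [fox ant yak]
  9. access owl: MISS. Cache (old->new): [fox ant yak owl]
  10. access grape: MISS. Cache (old->new): [fox ant yak owl grape]
  11. access grape: HIT. Cache (old->new): [fox ant yak owl grape]
  12. access elk: MISS. Cache (old->new): [fox ant yak owl grape elk]
  13. access grape: HIT. Cache (old->new): [fox ant yak owl grape elk]
  14. access elk: HIT. Cache (old->new): [fox ant yak owl grape elk]
  15. access elk: HIT. Cache (old->new): [fox ant yak owl grape elk]
  16. access grape: HIT. Cache (old->new): [fox ant yak owl grape elk]
  17. access grape: HIT. Cache (old->new): [fox ant yak owl grape elk]
  18. access ant: HIT. Cache (old->new): [fox ant yak owl grape elk]
  19. access yak: HIT. Cache (old->new): [fox ant yak owl grape elk]
  20. access owl: HIT. Cache (old->new): [fox ant yak owl grape elk]
  21. access fox: HIT. Cache (old->new): [fox ant yak owl grape elk]
  22. access dog: MISS, evict fox. Cache (old->new): [ant yak owl grape elk dog]
Total: 15 hits, 7 misses, 1 evictions

Answer: ant yak owl grape elk dog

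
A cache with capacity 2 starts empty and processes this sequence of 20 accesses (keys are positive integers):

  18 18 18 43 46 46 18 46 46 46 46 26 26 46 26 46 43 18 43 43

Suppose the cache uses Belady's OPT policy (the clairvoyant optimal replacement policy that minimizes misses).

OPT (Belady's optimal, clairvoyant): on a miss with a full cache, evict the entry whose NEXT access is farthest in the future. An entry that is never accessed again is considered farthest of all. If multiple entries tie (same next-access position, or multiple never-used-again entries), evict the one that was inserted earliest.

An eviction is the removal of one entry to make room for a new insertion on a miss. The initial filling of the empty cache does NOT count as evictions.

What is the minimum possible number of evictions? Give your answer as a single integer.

Answer: 4

Derivation:
OPT (Belady) simulation (capacity=2):
  1. access 18: MISS. Cache: [18]
  2. access 18: HIT. Next use of 18: step 3. Cache: [18]
  3. access 18: HIT. Next use of 18: step 7. Cache: [18]
  4. access 43: MISS. Cache: [18 43]
  5. access 46: MISS, evict 43 (next use: step 17). Cache: [18 46]
  6. access 46: HIT. Next use of 46: step 8. Cache: [18 46]
  7. access 18: HIT. Next use of 18: step 18. Cache: [18 46]
  8. access 46: HIT. Next use of 46: step 9. Cache: [18 46]
  9. access 46: HIT. Next use of 46: step 10. Cache: [18 46]
  10. access 46: HIT. Next use of 46: step 11. Cache: [18 46]
  11. access 46: HIT. Next use of 46: step 14. Cache: [18 46]
  12. access 26: MISS, evict 18 (next use: step 18). Cache: [46 26]
  13. access 26: HIT. Next use of 26: step 15. Cache: [46 26]
  14. access 46: HIT. Next use of 46: step 16. Cache: [46 26]
  15. access 26: HIT. Next use of 26: never. Cache: [46 26]
  16. access 46: HIT. Next use of 46: never. Cache: [46 26]
  17. access 43: MISS, evict 46 (next use: never). Cache: [26 43]
  18. access 18: MISS, evict 26 (next use: never). Cache: [43 18]
  19. access 43: HIT. Next use of 43: step 20. Cache: [43 18]
  20. access 43: HIT. Next use of 43: never. Cache: [43 18]
Total: 14 hits, 6 misses, 4 evictions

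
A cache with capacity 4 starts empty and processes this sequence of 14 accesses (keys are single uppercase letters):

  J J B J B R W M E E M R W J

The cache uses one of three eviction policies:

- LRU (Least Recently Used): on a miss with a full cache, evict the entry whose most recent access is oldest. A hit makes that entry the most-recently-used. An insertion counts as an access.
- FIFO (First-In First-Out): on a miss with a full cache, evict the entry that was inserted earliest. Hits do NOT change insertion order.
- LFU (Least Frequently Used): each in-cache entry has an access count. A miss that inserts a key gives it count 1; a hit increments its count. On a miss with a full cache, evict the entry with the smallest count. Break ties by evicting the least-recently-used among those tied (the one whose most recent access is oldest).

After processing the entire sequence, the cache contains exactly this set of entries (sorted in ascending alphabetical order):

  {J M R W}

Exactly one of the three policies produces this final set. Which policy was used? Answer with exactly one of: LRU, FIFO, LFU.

Simulating under each policy and comparing final sets:
  LRU: final set = {J M R W} -> MATCHES target
  FIFO: final set = {E J M W} -> differs
  LFU: final set = {E J M W} -> differs
Only LRU produces the target set.

Answer: LRU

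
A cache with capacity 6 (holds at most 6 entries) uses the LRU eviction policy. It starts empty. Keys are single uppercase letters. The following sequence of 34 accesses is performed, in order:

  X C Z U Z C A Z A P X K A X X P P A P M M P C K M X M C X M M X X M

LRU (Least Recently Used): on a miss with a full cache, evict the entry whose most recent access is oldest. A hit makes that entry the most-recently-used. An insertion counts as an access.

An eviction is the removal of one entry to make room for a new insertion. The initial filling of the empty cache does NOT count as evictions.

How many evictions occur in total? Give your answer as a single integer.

LRU simulation (capacity=6):
  1. access X: MISS. Cache (LRU->MRU): [X]
  2. access C: MISS. Cache (LRU->MRU): [X C]
  3. access Z: MISS. Cache (LRU->MRU): [X C Z]
  4. access U: MISS. Cache (LRU->MRU): [X C Z U]
  5. access Z: HIT. Cache (LRU->MRU): [X C U Z]
  6. access C: HIT. Cache (LRU->MRU): [X U Z C]
  7. access A: MISS. Cache (LRU->MRU): [X U Z C A]
  8. access Z: HIT. Cache (LRU->MRU): [X U C A Z]
  9. access A: HIT. Cache (LRU->MRU): [X U C Z A]
  10. access P: MISS. Cache (LRU->MRU): [X U C Z A P]
  11. access X: HIT. Cache (LRU->MRU): [U C Z A P X]
  12. access K: MISS, evict U. Cache (LRU->MRU): [C Z A P X K]
  13. access A: HIT. Cache (LRU->MRU): [C Z P X K A]
  14. access X: HIT. Cache (LRU->MRU): [C Z P K A X]
  15. access X: HIT. Cache (LRU->MRU): [C Z P K A X]
  16. access P: HIT. Cache (LRU->MRU): [C Z K A X P]
  17. access P: HIT. Cache (LRU->MRU): [C Z K A X P]
  18. access A: HIT. Cache (LRU->MRU): [C Z K X P A]
  19. access P: HIT. Cache (LRU->MRU): [C Z K X A P]
  20. access M: MISS, evict C. Cache (LRU->MRU): [Z K X A P M]
  21. access M: HIT. Cache (LRU->MRU): [Z K X A P M]
  22. access P: HIT. Cache (LRU->MRU): [Z K X A M P]
  23. access C: MISS, evict Z. Cache (LRU->MRU): [K X A M P C]
  24. access K: HIT. Cache (LRU->MRU): [X A M P C K]
  25. access M: HIT. Cache (LRU->MRU): [X A P C K M]
  26. access X: HIT. Cache (LRU->MRU): [A P C K M X]
  27. access M: HIT. Cache (LRU->MRU): [A P C K X M]
  28. access C: HIT. Cache (LRU->MRU): [A P K X M C]
  29. access X: HIT. Cache (LRU->MRU): [A P K M C X]
  30. access M: HIT. Cache (LRU->MRU): [A P K C X M]
  31. access M: HIT. Cache (LRU->MRU): [A P K C X M]
  32. access X: HIT. Cache (LRU->MRU): [A P K C M X]
  33. access X: HIT. Cache (LRU->MRU): [A P K C M X]
  34. access M: HIT. Cache (LRU->MRU): [A P K C X M]
Total: 25 hits, 9 misses, 3 evictions

Answer: 3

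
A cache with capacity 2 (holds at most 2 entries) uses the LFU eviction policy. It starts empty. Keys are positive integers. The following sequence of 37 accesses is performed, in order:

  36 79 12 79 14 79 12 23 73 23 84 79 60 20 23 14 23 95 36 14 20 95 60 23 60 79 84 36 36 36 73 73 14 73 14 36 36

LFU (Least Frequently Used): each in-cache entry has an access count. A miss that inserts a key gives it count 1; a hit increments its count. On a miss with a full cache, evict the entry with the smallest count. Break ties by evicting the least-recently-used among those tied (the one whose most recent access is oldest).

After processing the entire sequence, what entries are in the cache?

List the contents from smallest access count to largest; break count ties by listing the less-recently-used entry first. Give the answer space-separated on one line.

LFU simulation (capacity=2):
  1. access 36: MISS. Cache: [36(c=1)]
  2. access 79: MISS. Cache: [36(c=1) 79(c=1)]
  3. access 12: MISS, evict 36(c=1). Cache: [79(c=1) 12(c=1)]
  4. access 79: HIT, count now 2. Cache: [12(c=1) 79(c=2)]
  5. access 14: MISS, evict 12(c=1). Cache: [14(c=1) 79(c=2)]
  6. access 79: HIT, count now 3. Cache: [14(c=1) 79(c=3)]
  7. access 12: MISS, evict 14(c=1). Cache: [12(c=1) 79(c=3)]
  8. access 23: MISS, evict 12(c=1). Cache: [23(c=1) 79(c=3)]
  9. access 73: MISS, evict 23(c=1). Cache: [73(c=1) 79(c=3)]
  10. access 23: MISS, evict 73(c=1). Cache: [23(c=1) 79(c=3)]
  11. access 84: MISS, evict 23(c=1). Cache: [84(c=1) 79(c=3)]
  12. access 79: HIT, count now 4. Cache: [84(c=1) 79(c=4)]
  13. access 60: MISS, evict 84(c=1). Cache: [60(c=1) 79(c=4)]
  14. access 20: MISS, evict 60(c=1). Cache: [20(c=1) 79(c=4)]
  15. access 23: MISS, evict 20(c=1). Cache: [23(c=1) 79(c=4)]
  16. access 14: MISS, evict 23(c=1). Cache: [14(c=1) 79(c=4)]
  17. access 23: MISS, evict 14(c=1). Cache: [23(c=1) 79(c=4)]
  18. access 95: MISS, evict 23(c=1). Cache: [95(c=1) 79(c=4)]
  19. access 36: MISS, evict 95(c=1). Cache: [36(c=1) 79(c=4)]
  20. access 14: MISS, evict 36(c=1). Cache: [14(c=1) 79(c=4)]
  21. access 20: MISS, evict 14(c=1). Cache: [20(c=1) 79(c=4)]
  22. access 95: MISS, evict 20(c=1). Cache: [95(c=1) 79(c=4)]
  23. access 60: MISS, evict 95(c=1). Cache: [60(c=1) 79(c=4)]
  24. access 23: MISS, evict 60(c=1). Cache: [23(c=1) 79(c=4)]
  25. access 60: MISS, evict 23(c=1). Cache: [60(c=1) 79(c=4)]
  26. access 79: HIT, count now 5. Cache: [60(c=1) 79(c=5)]
  27. access 84: MISS, evict 60(c=1). Cache: [84(c=1) 79(c=5)]
  28. access 36: MISS, evict 84(c=1). Cache: [36(c=1) 79(c=5)]
  29. access 36: HIT, count now 2. Cache: [36(c=2) 79(c=5)]
  30. access 36: HIT, count now 3. Cache: [36(c=3) 79(c=5)]
  31. access 73: MISS, evict 36(c=3). Cache: [73(c=1) 79(c=5)]
  32. access 73: HIT, count now 2. Cache: [73(c=2) 79(c=5)]
  33. access 14: MISS, evict 73(c=2). Cache: [14(c=1) 79(c=5)]
  34. access 73: MISS, evict 14(c=1). Cache: [73(c=1) 79(c=5)]
  35. access 14: MISS, evict 73(c=1). Cache: [14(c=1) 79(c=5)]
  36. access 36: MISS, evict 14(c=1). Cache: [36(c=1) 79(c=5)]
  37. access 36: HIT, count now 2. Cache: [36(c=2) 79(c=5)]
Total: 8 hits, 29 misses, 27 evictions

Answer: 36 79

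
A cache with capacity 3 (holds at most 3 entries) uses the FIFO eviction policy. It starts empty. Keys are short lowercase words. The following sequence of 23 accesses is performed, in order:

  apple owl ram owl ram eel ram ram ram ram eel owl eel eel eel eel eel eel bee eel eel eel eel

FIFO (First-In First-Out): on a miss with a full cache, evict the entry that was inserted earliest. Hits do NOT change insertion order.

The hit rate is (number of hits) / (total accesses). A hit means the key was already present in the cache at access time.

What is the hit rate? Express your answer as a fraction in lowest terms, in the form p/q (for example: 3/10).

Answer: 18/23

Derivation:
FIFO simulation (capacity=3):
  1. access apple: MISS. Cache (old->new): [apple]
  2. access owl: MISS. Cache (old->new): [apple owl]
  3. access ram: MISS. Cache (old->new): [apple owl ram]
  4. access owl: HIT. Cache (old->new): [apple owl ram]
  5. access ram: HIT. Cache (old->new): [apple owl ram]
  6. access eel: MISS, evict apple. Cache (old->new): [owl ram eel]
  7. access ram: HIT. Cache (old->new): [owl ram eel]
  8. access ram: HIT. Cache (old->new): [owl ram eel]
  9. access ram: HIT. Cache (old->new): [owl ram eel]
  10. access ram: HIT. Cache (old->new): [owl ram eel]
  11. access eel: HIT. Cache (old->new): [owl ram eel]
  12. access owl: HIT. Cache (old->new): [owl ram eel]
  13. access eel: HIT. Cache (old->new): [owl ram eel]
  14. access eel: HIT. Cache (old->new): [owl ram eel]
  15. access eel: HIT. Cache (old->new): [owl ram eel]
  16. access eel: HIT. Cache (old->new): [owl ram eel]
  17. access eel: HIT. Cache (old->new): [owl ram eel]
  18. access eel: HIT. Cache (old->new): [owl ram eel]
  19. access bee: MISS, evict owl. Cache (old->new): [ram eel bee]
  20. access eel: HIT. Cache (old->new): [ram eel bee]
  21. access eel: HIT. Cache (old->new): [ram eel bee]
  22. access eel: HIT. Cache (old->new): [ram eel bee]
  23. access eel: HIT. Cache (old->new): [ram eel bee]
Total: 18 hits, 5 misses, 2 evictions

Hit rate = 18/23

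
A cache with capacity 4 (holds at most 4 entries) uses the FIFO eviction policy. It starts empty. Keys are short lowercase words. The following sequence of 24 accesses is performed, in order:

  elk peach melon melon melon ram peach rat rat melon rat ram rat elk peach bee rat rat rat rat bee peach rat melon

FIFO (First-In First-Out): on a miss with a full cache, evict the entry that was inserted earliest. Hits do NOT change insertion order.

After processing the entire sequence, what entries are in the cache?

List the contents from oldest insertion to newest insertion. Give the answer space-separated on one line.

FIFO simulation (capacity=4):
  1. access elk: MISS. Cache (old->new): [elk]
  2. access peach: MISS. Cache (old->new): [elk peach]
  3. access melon: MISS. Cache (old->new): [elk peach melon]
  4. access melon: HIT. Cache (old->new): [elk peach melon]
  5. access melon: HIT. Cache (old->new): [elk peach melon]
  6. access ram: MISS. Cache (old->new): [elk peach melon ram]
  7. access peach: HIT. Cache (old->new): [elk peach melon ram]
  8. access rat: MISS, evict elk. Cache (old->new): [peach melon ram rat]
  9. access rat: HIT. Cache (old->new): [peach melon ram rat]
  10. access melon: HIT. Cache (old->new): [peach melon ram rat]
  11. access rat: HIT. Cache (old->new): [peach melon ram rat]
  12. access ram: HIT. Cache (old->new): [peach melon ram rat]
  13. access rat: HIT. Cache (old->new): [peach melon ram rat]
  14. access elk: MISS, evict peach. Cache (old->new): [melon ram rat elk]
  15. access peach: MISS, evict melon. Cache (old->new): [ram rat elk peach]
  16. access bee: MISS, evict ram. Cache (old->new): [rat elk peach bee]
  17. access rat: HIT. Cache (old->new): [rat elk peach bee]
  18. access rat: HIT. Cache (old->new): [rat elk peach bee]
  19. access rat: HIT. Cache (old->new): [rat elk peach bee]
  20. access rat: HIT. Cache (old->new): [rat elk peach bee]
  21. access bee: HIT. Cache (old->new): [rat elk peach bee]
  22. access peach: HIT. Cache (old->new): [rat elk peach bee]
  23. access rat: HIT. Cache (old->new): [rat elk peach bee]
  24. access melon: MISS, evict rat. Cache (old->new): [elk peach bee melon]
Total: 15 hits, 9 misses, 5 evictions

Answer: elk peach bee melon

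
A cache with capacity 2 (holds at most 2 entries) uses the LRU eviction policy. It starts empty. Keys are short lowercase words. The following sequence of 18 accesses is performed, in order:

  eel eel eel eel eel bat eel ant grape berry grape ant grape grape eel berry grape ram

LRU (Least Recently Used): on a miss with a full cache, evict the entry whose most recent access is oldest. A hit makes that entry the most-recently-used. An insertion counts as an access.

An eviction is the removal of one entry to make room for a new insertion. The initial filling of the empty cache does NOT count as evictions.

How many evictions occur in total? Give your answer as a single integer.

Answer: 8

Derivation:
LRU simulation (capacity=2):
  1. access eel: MISS. Cache (LRU->MRU): [eel]
  2. access eel: HIT. Cache (LRU->MRU): [eel]
  3. access eel: HIT. Cache (LRU->MRU): [eel]
  4. access eel: HIT. Cache (LRU->MRU): [eel]
  5. access eel: HIT. Cache (LRU->MRU): [eel]
  6. access bat: MISS. Cache (LRU->MRU): [eel bat]
  7. access eel: HIT. Cache (LRU->MRU): [bat eel]
  8. access ant: MISS, evict bat. Cache (LRU->MRU): [eel ant]
  9. access grape: MISS, evict eel. Cache (LRU->MRU): [ant grape]
  10. access berry: MISS, evict ant. Cache (LRU->MRU): [grape berry]
  11. access grape: HIT. Cache (LRU->MRU): [berry grape]
  12. access ant: MISS, evict berry. Cache (LRU->MRU): [grape ant]
  13. access grape: HIT. Cache (LRU->MRU): [ant grape]
  14. access grape: HIT. Cache (LRU->MRU): [ant grape]
  15. access eel: MISS, evict ant. Cache (LRU->MRU): [grape eel]
  16. access berry: MISS, evict grape. Cache (LRU->MRU): [eel berry]
  17. access grape: MISS, evict eel. Cache (LRU->MRU): [berry grape]
  18. access ram: MISS, evict berry. Cache (LRU->MRU): [grape ram]
Total: 8 hits, 10 misses, 8 evictions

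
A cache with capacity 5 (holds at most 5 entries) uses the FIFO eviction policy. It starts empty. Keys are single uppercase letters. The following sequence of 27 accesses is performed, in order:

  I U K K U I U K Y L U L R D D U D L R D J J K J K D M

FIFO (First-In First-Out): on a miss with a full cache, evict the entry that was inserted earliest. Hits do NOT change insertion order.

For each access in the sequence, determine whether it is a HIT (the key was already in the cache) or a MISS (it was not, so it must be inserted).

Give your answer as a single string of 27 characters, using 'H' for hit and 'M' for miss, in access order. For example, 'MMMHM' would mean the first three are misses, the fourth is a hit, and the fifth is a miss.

FIFO simulation (capacity=5):
  1. access I: MISS. Cache (old->new): [I]
  2. access U: MISS. Cache (old->new): [I U]
  3. access K: MISS. Cache (old->new): [I U K]
  4. access K: HIT. Cache (old->new): [I U K]
  5. access U: HIT. Cache (old->new): [I U K]
  6. access I: HIT. Cache (old->new): [I U K]
  7. access U: HIT. Cache (old->new): [I U K]
  8. access K: HIT. Cache (old->new): [I U K]
  9. access Y: MISS. Cache (old->new): [I U K Y]
  10. access L: MISS. Cache (old->new): [I U K Y L]
  11. access U: HIT. Cache (old->new): [I U K Y L]
  12. access L: HIT. Cache (old->new): [I U K Y L]
  13. access R: MISS, evict I. Cache (old->new): [U K Y L R]
  14. access D: MISS, evict U. Cache (old->new): [K Y L R D]
  15. access D: HIT. Cache (old->new): [K Y L R D]
  16. access U: MISS, evict K. Cache (old->new): [Y L R D U]
  17. access D: HIT. Cache (old->new): [Y L R D U]
  18. access L: HIT. Cache (old->new): [Y L R D U]
  19. access R: HIT. Cache (old->new): [Y L R D U]
  20. access D: HIT. Cache (old->new): [Y L R D U]
  21. access J: MISS, evict Y. Cache (old->new): [L R D U J]
  22. access J: HIT. Cache (old->new): [L R D U J]
  23. access K: MISS, evict L. Cache (old->new): [R D U J K]
  24. access J: HIT. Cache (old->new): [R D U J K]
  25. access K: HIT. Cache (old->new): [R D U J K]
  26. access D: HIT. Cache (old->new): [R D U J K]
  27. access M: MISS, evict R. Cache (old->new): [D U J K M]
Total: 16 hits, 11 misses, 6 evictions

Answer: MMMHHHHHMMHHMMHMHHHHMHMHHHM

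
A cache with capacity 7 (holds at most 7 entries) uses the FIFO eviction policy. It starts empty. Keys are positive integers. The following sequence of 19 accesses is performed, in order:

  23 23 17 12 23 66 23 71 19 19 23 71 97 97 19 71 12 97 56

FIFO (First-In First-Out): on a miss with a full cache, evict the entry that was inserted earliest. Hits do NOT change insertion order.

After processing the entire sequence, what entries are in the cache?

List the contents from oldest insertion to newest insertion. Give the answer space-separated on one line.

Answer: 17 12 66 71 19 97 56

Derivation:
FIFO simulation (capacity=7):
  1. access 23: MISS. Cache (old->new): [23]
  2. access 23: HIT. Cache (old->new): [23]
  3. access 17: MISS. Cache (old->new): [23 17]
  4. access 12: MISS. Cache (old->new): [23 17 12]
  5. access 23: HIT. Cache (old->new): [23 17 12]
  6. access 66: MISS. Cache (old->new): [23 17 12 66]
  7. access 23: HIT. Cache (old->new): [23 17 12 66]
  8. access 71: MISS. Cache (old->new): [23 17 12 66 71]
  9. access 19: MISS. Cache (old->new): [23 17 12 66 71 19]
  10. access 19: HIT. Cache (old->new): [23 17 12 66 71 19]
  11. access 23: HIT. Cache (old->new): [23 17 12 66 71 19]
  12. access 71: HIT. Cache (old->new): [23 17 12 66 71 19]
  13. access 97: MISS. Cache (old->new): [23 17 12 66 71 19 97]
  14. access 97: HIT. Cache (old->new): [23 17 12 66 71 19 97]
  15. access 19: HIT. Cache (old->new): [23 17 12 66 71 19 97]
  16. access 71: HIT. Cache (old->new): [23 17 12 66 71 19 97]
  17. access 12: HIT. Cache (old->new): [23 17 12 66 71 19 97]
  18. access 97: HIT. Cache (old->new): [23 17 12 66 71 19 97]
  19. access 56: MISS, evict 23. Cache (old->new): [17 12 66 71 19 97 56]
Total: 11 hits, 8 misses, 1 evictions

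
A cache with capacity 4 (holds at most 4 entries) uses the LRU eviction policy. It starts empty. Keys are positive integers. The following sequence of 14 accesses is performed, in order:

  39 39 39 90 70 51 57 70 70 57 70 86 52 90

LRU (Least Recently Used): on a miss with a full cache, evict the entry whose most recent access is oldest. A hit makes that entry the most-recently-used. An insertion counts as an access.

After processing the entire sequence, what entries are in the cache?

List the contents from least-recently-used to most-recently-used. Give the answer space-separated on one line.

Answer: 70 86 52 90

Derivation:
LRU simulation (capacity=4):
  1. access 39: MISS. Cache (LRU->MRU): [39]
  2. access 39: HIT. Cache (LRU->MRU): [39]
  3. access 39: HIT. Cache (LRU->MRU): [39]
  4. access 90: MISS. Cache (LRU->MRU): [39 90]
  5. access 70: MISS. Cache (LRU->MRU): [39 90 70]
  6. access 51: MISS. Cache (LRU->MRU): [39 90 70 51]
  7. access 57: MISS, evict 39. Cache (LRU->MRU): [90 70 51 57]
  8. access 70: HIT. Cache (LRU->MRU): [90 51 57 70]
  9. access 70: HIT. Cache (LRU->MRU): [90 51 57 70]
  10. access 57: HIT. Cache (LRU->MRU): [90 51 70 57]
  11. access 70: HIT. Cache (LRU->MRU): [90 51 57 70]
  12. access 86: MISS, evict 90. Cache (LRU->MRU): [51 57 70 86]
  13. access 52: MISS, evict 51. Cache (LRU->MRU): [57 70 86 52]
  14. access 90: MISS, evict 57. Cache (LRU->MRU): [70 86 52 90]
Total: 6 hits, 8 misses, 4 evictions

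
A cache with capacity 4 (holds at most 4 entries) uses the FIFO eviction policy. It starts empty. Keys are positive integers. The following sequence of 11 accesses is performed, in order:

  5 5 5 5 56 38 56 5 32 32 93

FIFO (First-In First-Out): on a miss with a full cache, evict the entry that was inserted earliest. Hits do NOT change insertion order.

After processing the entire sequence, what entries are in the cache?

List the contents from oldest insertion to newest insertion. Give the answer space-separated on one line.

Answer: 56 38 32 93

Derivation:
FIFO simulation (capacity=4):
  1. access 5: MISS. Cache (old->new): [5]
  2. access 5: HIT. Cache (old->new): [5]
  3. access 5: HIT. Cache (old->new): [5]
  4. access 5: HIT. Cache (old->new): [5]
  5. access 56: MISS. Cache (old->new): [5 56]
  6. access 38: MISS. Cache (old->new): [5 56 38]
  7. access 56: HIT. Cache (old->new): [5 56 38]
  8. access 5: HIT. Cache (old->new): [5 56 38]
  9. access 32: MISS. Cache (old->new): [5 56 38 32]
  10. access 32: HIT. Cache (old->new): [5 56 38 32]
  11. access 93: MISS, evict 5. Cache (old->new): [56 38 32 93]
Total: 6 hits, 5 misses, 1 evictions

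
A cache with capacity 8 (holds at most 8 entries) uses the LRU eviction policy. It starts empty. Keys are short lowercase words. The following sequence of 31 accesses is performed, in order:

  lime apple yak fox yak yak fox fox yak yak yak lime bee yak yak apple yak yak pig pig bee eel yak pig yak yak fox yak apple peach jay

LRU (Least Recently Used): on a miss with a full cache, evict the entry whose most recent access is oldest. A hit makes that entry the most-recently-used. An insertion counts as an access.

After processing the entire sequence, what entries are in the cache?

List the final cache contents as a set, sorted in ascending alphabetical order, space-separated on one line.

LRU simulation (capacity=8):
  1. access lime: MISS. Cache (LRU->MRU): [lime]
  2. access apple: MISS. Cache (LRU->MRU): [lime apple]
  3. access yak: MISS. Cache (LRU->MRU): [lime apple yak]
  4. access fox: MISS. Cache (LRU->MRU): [lime apple yak fox]
  5. access yak: HIT. Cache (LRU->MRU): [lime apple fox yak]
  6. access yak: HIT. Cache (LRU->MRU): [lime apple fox yak]
  7. access fox: HIT. Cache (LRU->MRU): [lime apple yak fox]
  8. access fox: HIT. Cache (LRU->MRU): [lime apple yak fox]
  9. access yak: HIT. Cache (LRU->MRU): [lime apple fox yak]
  10. access yak: HIT. Cache (LRU->MRU): [lime apple fox yak]
  11. access yak: HIT. Cache (LRU->MRU): [lime apple fox yak]
  12. access lime: HIT. Cache (LRU->MRU): [apple fox yak lime]
  13. access bee: MISS. Cache (LRU->MRU): [apple fox yak lime bee]
  14. access yak: HIT. Cache (LRU->MRU): [apple fox lime bee yak]
  15. access yak: HIT. Cache (LRU->MRU): [apple fox lime bee yak]
  16. access apple: HIT. Cache (LRU->MRU): [fox lime bee yak apple]
  17. access yak: HIT. Cache (LRU->MRU): [fox lime bee apple yak]
  18. access yak: HIT. Cache (LRU->MRU): [fox lime bee apple yak]
  19. access pig: MISS. Cache (LRU->MRU): [fox lime bee apple yak pig]
  20. access pig: HIT. Cache (LRU->MRU): [fox lime bee apple yak pig]
  21. access bee: HIT. Cache (LRU->MRU): [fox lime apple yak pig bee]
  22. access eel: MISS. Cache (LRU->MRU): [fox lime apple yak pig bee eel]
  23. access yak: HIT. Cache (LRU->MRU): [fox lime apple pig bee eel yak]
  24. access pig: HIT. Cache (LRU->MRU): [fox lime apple bee eel yak pig]
  25. access yak: HIT. Cache (LRU->MRU): [fox lime apple bee eel pig yak]
  26. access yak: HIT. Cache (LRU->MRU): [fox lime apple bee eel pig yak]
  27. access fox: HIT. Cache (LRU->MRU): [lime apple bee eel pig yak fox]
  28. access yak: HIT. Cache (LRU->MRU): [lime apple bee eel pig fox yak]
  29. access apple: HIT. Cache (LRU->MRU): [lime bee eel pig fox yak apple]
  30. access peach: MISS. Cache (LRU->MRU): [lime bee eel pig fox yak apple peach]
  31. access jay: MISS, evict lime. Cache (LRU->MRU): [bee eel pig fox yak apple peach jay]
Total: 22 hits, 9 misses, 1 evictions

Answer: apple bee eel fox jay peach pig yak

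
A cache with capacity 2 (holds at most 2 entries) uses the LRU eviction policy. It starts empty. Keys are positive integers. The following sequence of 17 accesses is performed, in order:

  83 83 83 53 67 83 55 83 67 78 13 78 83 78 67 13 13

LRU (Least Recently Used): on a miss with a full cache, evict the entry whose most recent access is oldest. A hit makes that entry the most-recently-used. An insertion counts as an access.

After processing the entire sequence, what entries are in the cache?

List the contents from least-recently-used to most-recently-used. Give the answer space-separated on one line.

Answer: 67 13

Derivation:
LRU simulation (capacity=2):
  1. access 83: MISS. Cache (LRU->MRU): [83]
  2. access 83: HIT. Cache (LRU->MRU): [83]
  3. access 83: HIT. Cache (LRU->MRU): [83]
  4. access 53: MISS. Cache (LRU->MRU): [83 53]
  5. access 67: MISS, evict 83. Cache (LRU->MRU): [53 67]
  6. access 83: MISS, evict 53. Cache (LRU->MRU): [67 83]
  7. access 55: MISS, evict 67. Cache (LRU->MRU): [83 55]
  8. access 83: HIT. Cache (LRU->MRU): [55 83]
  9. access 67: MISS, evict 55. Cache (LRU->MRU): [83 67]
  10. access 78: MISS, evict 83. Cache (LRU->MRU): [67 78]
  11. access 13: MISS, evict 67. Cache (LRU->MRU): [78 13]
  12. access 78: HIT. Cache (LRU->MRU): [13 78]
  13. access 83: MISS, evict 13. Cache (LRU->MRU): [78 83]
  14. access 78: HIT. Cache (LRU->MRU): [83 78]
  15. access 67: MISS, evict 83. Cache (LRU->MRU): [78 67]
  16. access 13: MISS, evict 78. Cache (LRU->MRU): [67 13]
  17. access 13: HIT. Cache (LRU->MRU): [67 13]
Total: 6 hits, 11 misses, 9 evictions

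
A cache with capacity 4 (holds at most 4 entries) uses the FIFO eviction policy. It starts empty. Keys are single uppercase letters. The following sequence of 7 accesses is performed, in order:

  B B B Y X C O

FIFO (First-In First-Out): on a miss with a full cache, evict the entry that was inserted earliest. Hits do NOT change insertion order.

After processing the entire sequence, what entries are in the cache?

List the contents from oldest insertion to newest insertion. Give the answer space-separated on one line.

FIFO simulation (capacity=4):
  1. access B: MISS. Cache (old->new): [B]
  2. access B: HIT. Cache (old->new): [B]
  3. access B: HIT. Cache (old->new): [B]
  4. access Y: MISS. Cache (old->new): [B Y]
  5. access X: MISS. Cache (old->new): [B Y X]
  6. access C: MISS. Cache (old->new): [B Y X C]
  7. access O: MISS, evict B. Cache (old->new): [Y X C O]
Total: 2 hits, 5 misses, 1 evictions

Answer: Y X C O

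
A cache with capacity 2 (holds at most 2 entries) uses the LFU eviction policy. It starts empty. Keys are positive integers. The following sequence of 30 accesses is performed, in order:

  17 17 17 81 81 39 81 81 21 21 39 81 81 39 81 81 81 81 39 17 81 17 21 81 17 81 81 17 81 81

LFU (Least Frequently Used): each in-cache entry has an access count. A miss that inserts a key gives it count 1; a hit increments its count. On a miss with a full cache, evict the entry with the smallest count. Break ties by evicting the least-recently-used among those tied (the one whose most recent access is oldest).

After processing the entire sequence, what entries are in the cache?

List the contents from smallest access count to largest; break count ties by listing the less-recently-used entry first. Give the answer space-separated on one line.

LFU simulation (capacity=2):
  1. access 17: MISS. Cache: [17(c=1)]
  2. access 17: HIT, count now 2. Cache: [17(c=2)]
  3. access 17: HIT, count now 3. Cache: [17(c=3)]
  4. access 81: MISS. Cache: [81(c=1) 17(c=3)]
  5. access 81: HIT, count now 2. Cache: [81(c=2) 17(c=3)]
  6. access 39: MISS, evict 81(c=2). Cache: [39(c=1) 17(c=3)]
  7. access 81: MISS, evict 39(c=1). Cache: [81(c=1) 17(c=3)]
  8. access 81: HIT, count now 2. Cache: [81(c=2) 17(c=3)]
  9. access 21: MISS, evict 81(c=2). Cache: [21(c=1) 17(c=3)]
  10. access 21: HIT, count now 2. Cache: [21(c=2) 17(c=3)]
  11. access 39: MISS, evict 21(c=2). Cache: [39(c=1) 17(c=3)]
  12. access 81: MISS, evict 39(c=1). Cache: [81(c=1) 17(c=3)]
  13. access 81: HIT, count now 2. Cache: [81(c=2) 17(c=3)]
  14. access 39: MISS, evict 81(c=2). Cache: [39(c=1) 17(c=3)]
  15. access 81: MISS, evict 39(c=1). Cache: [81(c=1) 17(c=3)]
  16. access 81: HIT, count now 2. Cache: [81(c=2) 17(c=3)]
  17. access 81: HIT, count now 3. Cache: [17(c=3) 81(c=3)]
  18. access 81: HIT, count now 4. Cache: [17(c=3) 81(c=4)]
  19. access 39: MISS, evict 17(c=3). Cache: [39(c=1) 81(c=4)]
  20. access 17: MISS, evict 39(c=1). Cache: [17(c=1) 81(c=4)]
  21. access 81: HIT, count now 5. Cache: [17(c=1) 81(c=5)]
  22. access 17: HIT, count now 2. Cache: [17(c=2) 81(c=5)]
  23. access 21: MISS, evict 17(c=2). Cache: [21(c=1) 81(c=5)]
  24. access 81: HIT, count now 6. Cache: [21(c=1) 81(c=6)]
  25. access 17: MISS, evict 21(c=1). Cache: [17(c=1) 81(c=6)]
  26. access 81: HIT, count now 7. Cache: [17(c=1) 81(c=7)]
  27. access 81: HIT, count now 8. Cache: [17(c=1) 81(c=8)]
  28. access 17: HIT, count now 2. Cache: [17(c=2) 81(c=8)]
  29. access 81: HIT, count now 9. Cache: [17(c=2) 81(c=9)]
  30. access 81: HIT, count now 10. Cache: [17(c=2) 81(c=10)]
Total: 17 hits, 13 misses, 11 evictions

Answer: 17 81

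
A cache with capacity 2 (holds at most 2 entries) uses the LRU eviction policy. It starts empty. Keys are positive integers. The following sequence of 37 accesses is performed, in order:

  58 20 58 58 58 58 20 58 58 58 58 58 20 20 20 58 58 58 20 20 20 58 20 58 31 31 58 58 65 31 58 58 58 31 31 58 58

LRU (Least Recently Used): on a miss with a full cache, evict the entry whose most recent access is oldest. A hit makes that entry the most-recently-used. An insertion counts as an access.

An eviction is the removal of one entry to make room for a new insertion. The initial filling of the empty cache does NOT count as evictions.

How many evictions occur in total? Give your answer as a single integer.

Answer: 4

Derivation:
LRU simulation (capacity=2):
  1. access 58: MISS. Cache (LRU->MRU): [58]
  2. access 20: MISS. Cache (LRU->MRU): [58 20]
  3. access 58: HIT. Cache (LRU->MRU): [20 58]
  4. access 58: HIT. Cache (LRU->MRU): [20 58]
  5. access 58: HIT. Cache (LRU->MRU): [20 58]
  6. access 58: HIT. Cache (LRU->MRU): [20 58]
  7. access 20: HIT. Cache (LRU->MRU): [58 20]
  8. access 58: HIT. Cache (LRU->MRU): [20 58]
  9. access 58: HIT. Cache (LRU->MRU): [20 58]
  10. access 58: HIT. Cache (LRU->MRU): [20 58]
  11. access 58: HIT. Cache (LRU->MRU): [20 58]
  12. access 58: HIT. Cache (LRU->MRU): [20 58]
  13. access 20: HIT. Cache (LRU->MRU): [58 20]
  14. access 20: HIT. Cache (LRU->MRU): [58 20]
  15. access 20: HIT. Cache (LRU->MRU): [58 20]
  16. access 58: HIT. Cache (LRU->MRU): [20 58]
  17. access 58: HIT. Cache (LRU->MRU): [20 58]
  18. access 58: HIT. Cache (LRU->MRU): [20 58]
  19. access 20: HIT. Cache (LRU->MRU): [58 20]
  20. access 20: HIT. Cache (LRU->MRU): [58 20]
  21. access 20: HIT. Cache (LRU->MRU): [58 20]
  22. access 58: HIT. Cache (LRU->MRU): [20 58]
  23. access 20: HIT. Cache (LRU->MRU): [58 20]
  24. access 58: HIT. Cache (LRU->MRU): [20 58]
  25. access 31: MISS, evict 20. Cache (LRU->MRU): [58 31]
  26. access 31: HIT. Cache (LRU->MRU): [58 31]
  27. access 58: HIT. Cache (LRU->MRU): [31 58]
  28. access 58: HIT. Cache (LRU->MRU): [31 58]
  29. access 65: MISS, evict 31. Cache (LRU->MRU): [58 65]
  30. access 31: MISS, evict 58. Cache (LRU->MRU): [65 31]
  31. access 58: MISS, evict 65. Cache (LRU->MRU): [31 58]
  32. access 58: HIT. Cache (LRU->MRU): [31 58]
  33. access 58: HIT. Cache (LRU->MRU): [31 58]
  34. access 31: HIT. Cache (LRU->MRU): [58 31]
  35. access 31: HIT. Cache (LRU->MRU): [58 31]
  36. access 58: HIT. Cache (LRU->MRU): [31 58]
  37. access 58: HIT. Cache (LRU->MRU): [31 58]
Total: 31 hits, 6 misses, 4 evictions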